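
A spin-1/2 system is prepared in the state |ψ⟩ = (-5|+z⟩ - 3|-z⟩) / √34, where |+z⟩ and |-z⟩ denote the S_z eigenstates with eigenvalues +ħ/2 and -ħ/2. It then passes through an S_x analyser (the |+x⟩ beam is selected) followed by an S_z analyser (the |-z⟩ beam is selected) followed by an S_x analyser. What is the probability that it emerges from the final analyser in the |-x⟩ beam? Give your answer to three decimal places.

First analyser (S_x): P(|+x⟩) = |⟨+x|ψ⟩|² = 64/68.
After stage 1 the state is |+x⟩; P(|-z⟩) = |⟨-z|+x⟩|² = 1/2.
After stage 2 the state is |-z⟩; P(|-x⟩) = |⟨-x|-z⟩|² = 1/2.
Joint probability = 64/68 × 1/2 × 1/2 = 0.235.

0.235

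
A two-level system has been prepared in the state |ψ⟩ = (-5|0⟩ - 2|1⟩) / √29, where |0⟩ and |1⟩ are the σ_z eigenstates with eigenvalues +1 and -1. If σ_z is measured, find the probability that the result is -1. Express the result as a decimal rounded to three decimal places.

0.138

The -1 outcome corresponds to |1⟩. Its amplitude in |ψ⟩ is -2/√29.
P = |-2|² / 29 = 4/29.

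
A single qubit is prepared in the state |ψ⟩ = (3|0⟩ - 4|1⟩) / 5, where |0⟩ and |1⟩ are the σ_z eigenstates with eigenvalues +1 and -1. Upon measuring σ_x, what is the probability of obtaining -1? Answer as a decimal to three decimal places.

0.980

|-x⟩ = (|0⟩ - |1⟩)/√2, so ⟨-x|ψ⟩ = (7) / (√2·5).
P = |7|² / 50 = 49/50.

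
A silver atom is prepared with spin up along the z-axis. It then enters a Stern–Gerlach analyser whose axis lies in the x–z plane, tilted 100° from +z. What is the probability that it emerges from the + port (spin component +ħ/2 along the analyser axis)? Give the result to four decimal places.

For spin-½, the probability of finding spin-up along an axis at angle θ to the initial spin direction is cos²(θ/2); spin-down is sin²(θ/2).
θ = 100°, so P = cos²(50°) ≈ 0.4132.

0.4132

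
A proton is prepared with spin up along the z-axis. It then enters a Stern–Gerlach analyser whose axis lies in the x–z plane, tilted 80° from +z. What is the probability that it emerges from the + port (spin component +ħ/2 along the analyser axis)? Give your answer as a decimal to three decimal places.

0.587

For spin-½, the probability of finding spin-up along an axis at angle θ to the initial spin direction is cos²(θ/2); spin-down is sin²(θ/2).
θ = 80°, so P = cos²(40°) ≈ 0.587.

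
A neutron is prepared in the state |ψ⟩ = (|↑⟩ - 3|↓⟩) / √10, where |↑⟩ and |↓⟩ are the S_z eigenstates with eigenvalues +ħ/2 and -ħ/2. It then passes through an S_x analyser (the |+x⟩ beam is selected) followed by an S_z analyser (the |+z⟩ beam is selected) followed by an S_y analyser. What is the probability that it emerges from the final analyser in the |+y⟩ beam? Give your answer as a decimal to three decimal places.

First analyser (S_x): P(|+x⟩) = |⟨+x|ψ⟩|² = 4/20.
After stage 1 the state is |+x⟩; P(|+z⟩) = |⟨+z|+x⟩|² = 1/2.
After stage 2 the state is |+z⟩; P(|+y⟩) = |⟨+y|+z⟩|² = 1/2.
Joint probability = 4/20 × 1/2 × 1/2 = 0.050.

0.050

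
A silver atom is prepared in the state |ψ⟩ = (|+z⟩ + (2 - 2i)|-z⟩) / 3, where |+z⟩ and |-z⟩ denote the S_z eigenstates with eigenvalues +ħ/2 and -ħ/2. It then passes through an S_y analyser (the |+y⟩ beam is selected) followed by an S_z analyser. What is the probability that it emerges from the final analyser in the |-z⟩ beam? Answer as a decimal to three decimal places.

0.139

First analyser (S_y): P(|+y⟩) = |⟨+y|ψ⟩|² = 5/18.
After stage 1 the state is |+y⟩; P(|-z⟩) = |⟨-z|+y⟩|² = 1/2.
Joint probability = 5/18 × 1/2 = 0.139.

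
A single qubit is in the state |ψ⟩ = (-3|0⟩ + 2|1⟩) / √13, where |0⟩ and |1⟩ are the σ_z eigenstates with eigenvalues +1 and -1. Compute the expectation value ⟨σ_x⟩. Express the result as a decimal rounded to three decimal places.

-0.923

⟨σ_x⟩ = 2 Re(a* b)/(|a|²+|b|²) with a = -3, b = 2.
a* b = -6, so ⟨σ_x⟩ = -12/13.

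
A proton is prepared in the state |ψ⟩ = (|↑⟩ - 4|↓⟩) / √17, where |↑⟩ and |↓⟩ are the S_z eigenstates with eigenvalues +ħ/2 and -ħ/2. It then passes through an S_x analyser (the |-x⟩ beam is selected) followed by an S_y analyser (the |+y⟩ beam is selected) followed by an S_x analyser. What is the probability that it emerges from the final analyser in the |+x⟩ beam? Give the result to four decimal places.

0.1838

First analyser (S_x): P(|-x⟩) = |⟨-x|ψ⟩|² = 25/34.
After stage 1 the state is |-x⟩; P(|+y⟩) = |⟨+y|-x⟩|² = 1/2.
After stage 2 the state is |+y⟩; P(|+x⟩) = |⟨+x|+y⟩|² = 1/2.
Joint probability = 25/34 × 1/2 × 1/2 = 0.1838.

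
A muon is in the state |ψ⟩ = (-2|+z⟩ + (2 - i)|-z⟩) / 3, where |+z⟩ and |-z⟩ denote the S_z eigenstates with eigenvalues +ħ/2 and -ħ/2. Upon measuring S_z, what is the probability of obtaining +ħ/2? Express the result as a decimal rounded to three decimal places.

0.444

The +ħ/2 outcome corresponds to |+z⟩. Its amplitude in |ψ⟩ is -2/3.
P = |-2|² / 9 = 4/9.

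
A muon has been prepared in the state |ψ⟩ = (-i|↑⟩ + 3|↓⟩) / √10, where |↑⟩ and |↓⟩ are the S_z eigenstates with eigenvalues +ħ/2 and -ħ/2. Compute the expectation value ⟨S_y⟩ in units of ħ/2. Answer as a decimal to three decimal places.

0.600

⟨σ_y⟩ = 2 Im(a* b)/(|a|²+|b|²) with a = -i, b = 3.
a* b = 3i, so ⟨σ_y⟩ = 6/10.
⟨S_y⟩ = (ħ/2)·⟨σ_y⟩.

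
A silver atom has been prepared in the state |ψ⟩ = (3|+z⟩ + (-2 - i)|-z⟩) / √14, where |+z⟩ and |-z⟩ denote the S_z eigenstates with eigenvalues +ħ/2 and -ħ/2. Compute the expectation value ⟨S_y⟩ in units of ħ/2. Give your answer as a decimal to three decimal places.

⟨σ_y⟩ = 2 Im(a* b)/(|a|²+|b|²) with a = 3, b = (-2 - i).
a* b = (-6 - 3i), so ⟨σ_y⟩ = -6/14.
⟨S_y⟩ = (ħ/2)·⟨σ_y⟩.

-0.429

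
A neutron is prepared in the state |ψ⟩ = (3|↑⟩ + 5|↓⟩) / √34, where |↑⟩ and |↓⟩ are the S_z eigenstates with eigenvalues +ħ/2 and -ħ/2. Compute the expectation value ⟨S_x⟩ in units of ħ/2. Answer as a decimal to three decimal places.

⟨σ_x⟩ = 2 Re(a* b)/(|a|²+|b|²) with a = 3, b = 5.
a* b = 15, so ⟨σ_x⟩ = 30/34.
⟨S_x⟩ = (ħ/2)·⟨σ_x⟩.

0.882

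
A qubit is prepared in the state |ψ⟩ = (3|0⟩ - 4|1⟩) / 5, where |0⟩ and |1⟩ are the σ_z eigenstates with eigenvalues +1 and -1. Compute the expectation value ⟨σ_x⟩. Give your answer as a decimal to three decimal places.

⟨σ_x⟩ = 2 Re(a* b)/(|a|²+|b|²) with a = 3, b = -4.
a* b = -12, so ⟨σ_x⟩ = -24/25.

-0.960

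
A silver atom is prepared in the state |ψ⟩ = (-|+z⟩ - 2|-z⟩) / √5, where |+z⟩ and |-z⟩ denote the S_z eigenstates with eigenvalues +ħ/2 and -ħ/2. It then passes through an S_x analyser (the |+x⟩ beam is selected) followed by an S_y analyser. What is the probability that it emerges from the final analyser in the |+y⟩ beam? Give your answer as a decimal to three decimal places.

First analyser (S_x): P(|+x⟩) = |⟨+x|ψ⟩|² = 9/10.
After stage 1 the state is |+x⟩; P(|+y⟩) = |⟨+y|+x⟩|² = 1/2.
Joint probability = 9/10 × 1/2 = 0.450.

0.450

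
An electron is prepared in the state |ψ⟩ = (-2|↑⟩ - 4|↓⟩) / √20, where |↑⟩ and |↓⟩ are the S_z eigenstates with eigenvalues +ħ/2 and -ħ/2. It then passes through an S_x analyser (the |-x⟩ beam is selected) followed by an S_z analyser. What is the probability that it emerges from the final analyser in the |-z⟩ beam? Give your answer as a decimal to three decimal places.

First analyser (S_x): P(|-x⟩) = |⟨-x|ψ⟩|² = 4/40.
After stage 1 the state is |-x⟩; P(|-z⟩) = |⟨-z|-x⟩|² = 1/2.
Joint probability = 4/40 × 1/2 = 0.050.

0.050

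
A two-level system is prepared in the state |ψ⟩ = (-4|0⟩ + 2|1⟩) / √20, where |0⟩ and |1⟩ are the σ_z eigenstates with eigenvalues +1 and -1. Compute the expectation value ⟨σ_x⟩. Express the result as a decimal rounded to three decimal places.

⟨σ_x⟩ = 2 Re(a* b)/(|a|²+|b|²) with a = -4, b = 2.
a* b = -8, so ⟨σ_x⟩ = -16/20.

-0.800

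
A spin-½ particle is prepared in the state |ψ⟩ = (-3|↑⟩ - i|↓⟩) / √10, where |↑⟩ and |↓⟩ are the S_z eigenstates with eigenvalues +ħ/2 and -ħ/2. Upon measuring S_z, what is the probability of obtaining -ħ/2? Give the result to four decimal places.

0.1000

The -ħ/2 outcome corresponds to |↓⟩. Its amplitude in |ψ⟩ is -i/√10.
P = |-i|² / 10 = 1/10.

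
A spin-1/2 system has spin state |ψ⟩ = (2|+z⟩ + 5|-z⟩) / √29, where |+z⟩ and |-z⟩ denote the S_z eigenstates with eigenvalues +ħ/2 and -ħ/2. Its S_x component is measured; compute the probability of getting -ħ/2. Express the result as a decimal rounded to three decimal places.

0.155

|-x⟩ = (|+z⟩ - |-z⟩)/√2, so ⟨-x|ψ⟩ = (-3) / (√2·√29).
P = |-3|² / 58 = 9/58.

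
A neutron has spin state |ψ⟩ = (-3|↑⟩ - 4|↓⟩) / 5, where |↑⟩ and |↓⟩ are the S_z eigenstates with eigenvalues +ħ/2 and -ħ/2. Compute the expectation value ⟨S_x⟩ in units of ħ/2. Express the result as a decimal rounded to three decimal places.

0.960

⟨σ_x⟩ = 2 Re(a* b)/(|a|²+|b|²) with a = -3, b = -4.
a* b = 12, so ⟨σ_x⟩ = 24/25.
⟨S_x⟩ = (ħ/2)·⟨σ_x⟩.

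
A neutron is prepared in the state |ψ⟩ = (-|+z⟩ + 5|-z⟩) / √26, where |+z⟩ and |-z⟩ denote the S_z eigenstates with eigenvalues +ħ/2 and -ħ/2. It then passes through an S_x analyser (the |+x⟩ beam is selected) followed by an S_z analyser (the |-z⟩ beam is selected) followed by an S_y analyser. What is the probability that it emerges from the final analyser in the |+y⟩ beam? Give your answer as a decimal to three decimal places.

First analyser (S_x): P(|+x⟩) = |⟨+x|ψ⟩|² = 16/52.
After stage 1 the state is |+x⟩; P(|-z⟩) = |⟨-z|+x⟩|² = 1/2.
After stage 2 the state is |-z⟩; P(|+y⟩) = |⟨+y|-z⟩|² = 1/2.
Joint probability = 16/52 × 1/2 × 1/2 = 0.077.

0.077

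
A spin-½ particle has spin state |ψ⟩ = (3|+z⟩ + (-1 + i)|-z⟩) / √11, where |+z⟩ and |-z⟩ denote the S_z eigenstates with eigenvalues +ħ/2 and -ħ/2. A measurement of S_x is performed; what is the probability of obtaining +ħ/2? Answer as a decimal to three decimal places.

0.227

|+x⟩ = (|+z⟩ + |-z⟩)/√2, so ⟨+x|ψ⟩ = (2 + i) / (√2·√11).
P = |2 + i|² / 22 = 5/22.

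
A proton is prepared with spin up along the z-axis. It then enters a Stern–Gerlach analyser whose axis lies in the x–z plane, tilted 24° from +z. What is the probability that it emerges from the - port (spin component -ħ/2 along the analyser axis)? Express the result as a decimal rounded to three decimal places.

For spin-½, the probability of finding spin-up along an axis at angle θ to the initial spin direction is cos²(θ/2); spin-down is sin²(θ/2).
θ = 24°, so P = sin²(12°) ≈ 0.043.

0.043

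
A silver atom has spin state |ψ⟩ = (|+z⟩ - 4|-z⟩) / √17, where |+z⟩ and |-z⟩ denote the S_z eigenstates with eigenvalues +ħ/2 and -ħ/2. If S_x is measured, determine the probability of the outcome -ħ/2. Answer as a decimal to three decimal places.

0.735

|-x⟩ = (|+z⟩ - |-z⟩)/√2, so ⟨-x|ψ⟩ = (5) / (√2·√17).
P = |5|² / 34 = 25/34.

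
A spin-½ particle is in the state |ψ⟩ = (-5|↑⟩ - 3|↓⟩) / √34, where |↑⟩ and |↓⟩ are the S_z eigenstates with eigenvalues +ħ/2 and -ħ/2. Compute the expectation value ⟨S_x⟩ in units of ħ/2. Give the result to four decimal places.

⟨σ_x⟩ = 2 Re(a* b)/(|a|²+|b|²) with a = -5, b = -3.
a* b = 15, so ⟨σ_x⟩ = 30/34.
⟨S_x⟩ = (ħ/2)·⟨σ_x⟩.

0.8824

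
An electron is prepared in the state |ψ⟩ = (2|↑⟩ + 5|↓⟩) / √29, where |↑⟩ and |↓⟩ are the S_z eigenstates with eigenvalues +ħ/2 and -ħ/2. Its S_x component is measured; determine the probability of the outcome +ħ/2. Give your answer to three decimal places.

|+x⟩ = (|↑⟩ + |↓⟩)/√2, so ⟨+x|ψ⟩ = (7) / (√2·√29).
P = |7|² / 58 = 49/58.

0.845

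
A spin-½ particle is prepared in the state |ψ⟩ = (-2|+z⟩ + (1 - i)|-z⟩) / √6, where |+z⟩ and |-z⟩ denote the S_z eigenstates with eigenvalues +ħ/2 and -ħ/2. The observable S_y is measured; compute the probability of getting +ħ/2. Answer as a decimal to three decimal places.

|+y⟩ = (|+z⟩ + i|-z⟩)/√2, so ⟨+y|ψ⟩ = (-3 - i) / (√2·√6).
P = |-3 - i|² / 12 = 10/12.

0.833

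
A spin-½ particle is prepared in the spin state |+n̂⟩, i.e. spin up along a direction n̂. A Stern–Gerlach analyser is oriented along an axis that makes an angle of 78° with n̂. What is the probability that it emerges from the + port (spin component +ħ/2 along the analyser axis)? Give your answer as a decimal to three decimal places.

For spin-½, the probability of finding spin-up along an axis at angle θ to the initial spin direction is cos²(θ/2); spin-down is sin²(θ/2).
θ = 78°, so P = cos²(39°) ≈ 0.604.

0.604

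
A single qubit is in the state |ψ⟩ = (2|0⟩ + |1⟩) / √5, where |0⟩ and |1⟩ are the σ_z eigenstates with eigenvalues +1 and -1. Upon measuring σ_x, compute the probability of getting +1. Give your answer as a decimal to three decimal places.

0.900

|+x⟩ = (|0⟩ + |1⟩)/√2, so ⟨+x|ψ⟩ = (3) / (√2·√5).
P = |3|² / 10 = 9/10.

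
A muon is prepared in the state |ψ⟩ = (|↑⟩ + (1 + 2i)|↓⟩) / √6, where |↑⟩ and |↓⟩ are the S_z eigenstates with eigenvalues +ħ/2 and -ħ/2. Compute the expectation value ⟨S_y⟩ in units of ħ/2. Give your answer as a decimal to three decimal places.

0.667

⟨σ_y⟩ = 2 Im(a* b)/(|a|²+|b|²) with a = 1, b = (1 + 2i).
a* b = (1 + 2i), so ⟨σ_y⟩ = 4/6.
⟨S_y⟩ = (ħ/2)·⟨σ_y⟩.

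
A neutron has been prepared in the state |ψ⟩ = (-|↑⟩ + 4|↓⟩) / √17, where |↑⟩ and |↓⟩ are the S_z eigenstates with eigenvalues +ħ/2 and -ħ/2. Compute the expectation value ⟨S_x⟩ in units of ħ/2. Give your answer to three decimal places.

-0.471

⟨σ_x⟩ = 2 Re(a* b)/(|a|²+|b|²) with a = -1, b = 4.
a* b = -4, so ⟨σ_x⟩ = -8/17.
⟨S_x⟩ = (ħ/2)·⟨σ_x⟩.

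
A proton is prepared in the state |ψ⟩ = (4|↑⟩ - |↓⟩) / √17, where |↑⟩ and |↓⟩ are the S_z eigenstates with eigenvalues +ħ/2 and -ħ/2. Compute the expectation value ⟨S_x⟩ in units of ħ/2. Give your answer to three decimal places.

⟨σ_x⟩ = 2 Re(a* b)/(|a|²+|b|²) with a = 4, b = -1.
a* b = -4, so ⟨σ_x⟩ = -8/17.
⟨S_x⟩ = (ħ/2)·⟨σ_x⟩.

-0.471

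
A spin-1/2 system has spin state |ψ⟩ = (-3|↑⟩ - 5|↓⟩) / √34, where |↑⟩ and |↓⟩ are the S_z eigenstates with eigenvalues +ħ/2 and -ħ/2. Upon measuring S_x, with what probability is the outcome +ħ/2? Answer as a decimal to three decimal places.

0.941

|+x⟩ = (|↑⟩ + |↓⟩)/√2, so ⟨+x|ψ⟩ = (-8) / (√2·√34).
P = |-8|² / 68 = 64/68.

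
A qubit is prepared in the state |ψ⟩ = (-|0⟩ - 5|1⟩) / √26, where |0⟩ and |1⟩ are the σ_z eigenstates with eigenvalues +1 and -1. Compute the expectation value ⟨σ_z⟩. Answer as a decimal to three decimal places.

⟨σ_z⟩ = |a|² - |b|² divided by |a|²+|b|², with a, b the |0⟩, |1⟩ amplitudes.
= (1 - 25)/26 = -24/26.

-0.923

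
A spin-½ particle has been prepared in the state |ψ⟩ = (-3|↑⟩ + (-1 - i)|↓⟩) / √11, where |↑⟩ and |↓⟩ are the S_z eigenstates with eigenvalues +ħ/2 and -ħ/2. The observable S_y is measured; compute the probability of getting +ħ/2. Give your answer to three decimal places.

|+y⟩ = (|↑⟩ + i|↓⟩)/√2, so ⟨+y|ψ⟩ = (-4 + i) / (√2·√11).
P = |-4 + i|² / 22 = 17/22.

0.773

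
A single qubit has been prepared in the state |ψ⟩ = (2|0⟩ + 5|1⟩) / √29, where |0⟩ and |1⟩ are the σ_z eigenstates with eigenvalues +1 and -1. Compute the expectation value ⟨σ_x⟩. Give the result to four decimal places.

⟨σ_x⟩ = 2 Re(a* b)/(|a|²+|b|²) with a = 2, b = 5.
a* b = 10, so ⟨σ_x⟩ = 20/29.

0.6897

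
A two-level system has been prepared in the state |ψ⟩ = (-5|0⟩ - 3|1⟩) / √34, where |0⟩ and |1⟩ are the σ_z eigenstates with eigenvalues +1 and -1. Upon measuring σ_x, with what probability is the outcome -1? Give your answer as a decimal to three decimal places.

0.059

|-x⟩ = (|0⟩ - |1⟩)/√2, so ⟨-x|ψ⟩ = (-2) / (√2·√34).
P = |-2|² / 68 = 4/68.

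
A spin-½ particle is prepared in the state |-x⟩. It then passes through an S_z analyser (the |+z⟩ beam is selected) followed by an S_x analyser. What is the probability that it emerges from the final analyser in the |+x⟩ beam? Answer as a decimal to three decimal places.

First analyser (S_z): from |-x⟩, P(|+z⟩) = 1/2.
After stage 1 the state is |+z⟩; P(|+x⟩) = |⟨+x|+z⟩|² = 1/2.
Joint probability = 1/2 × 1/2 = 0.250.

0.250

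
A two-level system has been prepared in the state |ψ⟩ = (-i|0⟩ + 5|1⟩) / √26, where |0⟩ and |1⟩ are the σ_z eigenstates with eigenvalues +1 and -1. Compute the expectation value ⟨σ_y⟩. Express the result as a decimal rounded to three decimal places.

⟨σ_y⟩ = 2 Im(a* b)/(|a|²+|b|²) with a = -i, b = 5.
a* b = 5i, so ⟨σ_y⟩ = 10/26.

0.385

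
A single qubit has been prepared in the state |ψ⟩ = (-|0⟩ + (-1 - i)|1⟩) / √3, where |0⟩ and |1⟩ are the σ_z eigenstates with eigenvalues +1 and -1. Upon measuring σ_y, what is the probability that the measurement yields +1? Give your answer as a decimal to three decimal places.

|+y⟩ = (|0⟩ + i|1⟩)/√2, so ⟨+y|ψ⟩ = (-2 + i) / (√2·√3).
P = |-2 + i|² / 6 = 5/6.

0.833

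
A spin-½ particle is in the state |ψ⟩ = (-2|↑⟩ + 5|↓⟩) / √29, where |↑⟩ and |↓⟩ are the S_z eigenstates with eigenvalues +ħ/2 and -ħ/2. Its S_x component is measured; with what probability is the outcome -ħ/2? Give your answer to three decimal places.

0.845

|-x⟩ = (|↑⟩ - |↓⟩)/√2, so ⟨-x|ψ⟩ = (-7) / (√2·√29).
P = |-7|² / 58 = 49/58.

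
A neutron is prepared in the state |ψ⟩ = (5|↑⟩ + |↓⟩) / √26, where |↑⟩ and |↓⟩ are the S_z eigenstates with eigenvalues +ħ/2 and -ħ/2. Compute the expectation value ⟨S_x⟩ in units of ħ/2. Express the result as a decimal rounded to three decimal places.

⟨σ_x⟩ = 2 Re(a* b)/(|a|²+|b|²) with a = 5, b = 1.
a* b = 5, so ⟨σ_x⟩ = 10/26.
⟨S_x⟩ = (ħ/2)·⟨σ_x⟩.

0.385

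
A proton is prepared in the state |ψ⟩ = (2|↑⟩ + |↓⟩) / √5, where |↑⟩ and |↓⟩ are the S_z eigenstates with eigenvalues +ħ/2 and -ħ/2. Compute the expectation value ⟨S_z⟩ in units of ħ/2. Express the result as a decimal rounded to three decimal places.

⟨σ_z⟩ = |a|² - |b|² divided by |a|²+|b|², with a, b the |↑⟩, |↓⟩ amplitudes.
= (4 - 1)/5 = 3/5.
⟨S_z⟩ = (ħ/2)·⟨σ_z⟩.

0.600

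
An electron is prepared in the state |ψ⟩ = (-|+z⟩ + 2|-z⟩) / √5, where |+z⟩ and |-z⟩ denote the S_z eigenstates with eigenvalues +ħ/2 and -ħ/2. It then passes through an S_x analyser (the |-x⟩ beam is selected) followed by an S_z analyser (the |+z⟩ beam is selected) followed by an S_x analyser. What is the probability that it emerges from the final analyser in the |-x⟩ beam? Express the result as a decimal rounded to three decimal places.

First analyser (S_x): P(|-x⟩) = |⟨-x|ψ⟩|² = 9/10.
After stage 1 the state is |-x⟩; P(|+z⟩) = |⟨+z|-x⟩|² = 1/2.
After stage 2 the state is |+z⟩; P(|-x⟩) = |⟨-x|+z⟩|² = 1/2.
Joint probability = 9/10 × 1/2 × 1/2 = 0.225.

0.225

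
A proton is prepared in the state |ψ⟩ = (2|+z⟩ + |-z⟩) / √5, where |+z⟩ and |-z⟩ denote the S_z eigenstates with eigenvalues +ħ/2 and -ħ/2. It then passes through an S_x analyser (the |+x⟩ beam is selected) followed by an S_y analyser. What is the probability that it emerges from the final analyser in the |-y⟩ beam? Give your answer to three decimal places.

First analyser (S_x): P(|+x⟩) = |⟨+x|ψ⟩|² = 9/10.
After stage 1 the state is |+x⟩; P(|-y⟩) = |⟨-y|+x⟩|² = 1/2.
Joint probability = 9/10 × 1/2 = 0.450.

0.450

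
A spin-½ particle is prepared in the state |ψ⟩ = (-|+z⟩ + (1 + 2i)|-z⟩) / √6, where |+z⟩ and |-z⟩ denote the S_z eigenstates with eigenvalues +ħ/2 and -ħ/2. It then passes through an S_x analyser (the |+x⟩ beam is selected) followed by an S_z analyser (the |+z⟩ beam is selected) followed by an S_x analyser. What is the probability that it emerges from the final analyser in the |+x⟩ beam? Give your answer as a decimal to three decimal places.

0.083

First analyser (S_x): P(|+x⟩) = |⟨+x|ψ⟩|² = 4/12.
After stage 1 the state is |+x⟩; P(|+z⟩) = |⟨+z|+x⟩|² = 1/2.
After stage 2 the state is |+z⟩; P(|+x⟩) = |⟨+x|+z⟩|² = 1/2.
Joint probability = 4/12 × 1/2 × 1/2 = 0.083.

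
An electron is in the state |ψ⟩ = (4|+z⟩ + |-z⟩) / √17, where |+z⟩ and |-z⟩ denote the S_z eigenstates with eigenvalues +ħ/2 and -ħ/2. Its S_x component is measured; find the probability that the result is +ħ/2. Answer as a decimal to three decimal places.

|+x⟩ = (|+z⟩ + |-z⟩)/√2, so ⟨+x|ψ⟩ = (5) / (√2·√17).
P = |5|² / 34 = 25/34.

0.735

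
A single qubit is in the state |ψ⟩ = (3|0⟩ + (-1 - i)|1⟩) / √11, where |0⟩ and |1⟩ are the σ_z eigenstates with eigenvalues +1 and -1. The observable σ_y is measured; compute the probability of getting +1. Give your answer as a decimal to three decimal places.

0.227

|+y⟩ = (|0⟩ + i|1⟩)/√2, so ⟨+y|ψ⟩ = (2 + i) / (√2·√11).
P = |2 + i|² / 22 = 5/22.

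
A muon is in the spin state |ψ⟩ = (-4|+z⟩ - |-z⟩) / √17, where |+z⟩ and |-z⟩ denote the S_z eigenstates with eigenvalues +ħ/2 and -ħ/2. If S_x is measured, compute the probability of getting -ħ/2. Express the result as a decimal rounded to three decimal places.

|-x⟩ = (|+z⟩ - |-z⟩)/√2, so ⟨-x|ψ⟩ = (-3) / (√2·√17).
P = |-3|² / 34 = 9/34.

0.265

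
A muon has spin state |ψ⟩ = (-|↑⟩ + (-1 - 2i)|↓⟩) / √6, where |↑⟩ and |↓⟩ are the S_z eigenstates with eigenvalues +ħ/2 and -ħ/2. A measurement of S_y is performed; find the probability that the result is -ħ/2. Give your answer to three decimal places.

|-y⟩ = (|↑⟩ - i|↓⟩)/√2, so ⟨-y|ψ⟩ = (1 - i) / (√2·√6).
P = |1 - i|² / 12 = 2/12.

0.167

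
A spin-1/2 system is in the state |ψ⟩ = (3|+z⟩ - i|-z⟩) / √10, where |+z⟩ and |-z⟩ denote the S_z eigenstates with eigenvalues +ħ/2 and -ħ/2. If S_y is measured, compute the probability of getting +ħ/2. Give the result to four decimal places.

|+y⟩ = (|+z⟩ + i|-z⟩)/√2, so ⟨+y|ψ⟩ = (2) / (√2·√10).
P = |2|² / 20 = 4/20.

0.2000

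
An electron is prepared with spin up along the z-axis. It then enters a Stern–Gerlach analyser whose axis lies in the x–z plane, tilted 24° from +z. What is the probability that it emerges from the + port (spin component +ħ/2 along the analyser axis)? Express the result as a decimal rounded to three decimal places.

For spin-½, the probability of finding spin-up along an axis at angle θ to the initial spin direction is cos²(θ/2); spin-down is sin²(θ/2).
θ = 24°, so P = cos²(12°) ≈ 0.957.

0.957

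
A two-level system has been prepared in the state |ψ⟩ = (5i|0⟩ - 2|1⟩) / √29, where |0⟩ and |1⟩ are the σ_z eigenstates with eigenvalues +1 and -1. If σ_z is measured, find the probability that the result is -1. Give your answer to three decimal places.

The -1 outcome corresponds to |1⟩. Its amplitude in |ψ⟩ is -2/√29.
P = |-2|² / 29 = 4/29.

0.138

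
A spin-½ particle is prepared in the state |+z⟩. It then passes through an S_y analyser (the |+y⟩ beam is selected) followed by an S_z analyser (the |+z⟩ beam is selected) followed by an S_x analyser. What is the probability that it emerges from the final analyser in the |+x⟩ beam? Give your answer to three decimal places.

First analyser (S_y): from |+z⟩, P(|+y⟩) = 1/2.
After stage 1 the state is |+y⟩; P(|+z⟩) = |⟨+z|+y⟩|² = 1/2.
After stage 2 the state is |+z⟩; P(|+x⟩) = |⟨+x|+z⟩|² = 1/2.
Joint probability = 1/2 × 1/2 × 1/2 = 0.125.

0.125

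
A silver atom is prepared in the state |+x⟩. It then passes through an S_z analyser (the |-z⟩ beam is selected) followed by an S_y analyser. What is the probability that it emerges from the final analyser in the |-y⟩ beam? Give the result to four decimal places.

0.2500

First analyser (S_z): from |+x⟩, P(|-z⟩) = 1/2.
After stage 1 the state is |-z⟩; P(|-y⟩) = |⟨-y|-z⟩|² = 1/2.
Joint probability = 1/2 × 1/2 = 0.2500.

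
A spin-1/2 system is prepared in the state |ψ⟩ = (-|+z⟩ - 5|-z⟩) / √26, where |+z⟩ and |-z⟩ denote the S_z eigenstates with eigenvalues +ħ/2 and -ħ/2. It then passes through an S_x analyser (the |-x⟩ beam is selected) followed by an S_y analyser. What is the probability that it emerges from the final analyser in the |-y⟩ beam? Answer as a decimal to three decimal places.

First analyser (S_x): P(|-x⟩) = |⟨-x|ψ⟩|² = 16/52.
After stage 1 the state is |-x⟩; P(|-y⟩) = |⟨-y|-x⟩|² = 1/2.
Joint probability = 16/52 × 1/2 = 0.154.

0.154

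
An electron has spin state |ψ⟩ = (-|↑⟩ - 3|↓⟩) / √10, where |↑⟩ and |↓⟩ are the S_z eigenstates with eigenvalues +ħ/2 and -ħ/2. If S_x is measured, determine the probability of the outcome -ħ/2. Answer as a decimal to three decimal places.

0.200

|-x⟩ = (|↑⟩ - |↓⟩)/√2, so ⟨-x|ψ⟩ = (2) / (√2·√10).
P = |2|² / 20 = 4/20.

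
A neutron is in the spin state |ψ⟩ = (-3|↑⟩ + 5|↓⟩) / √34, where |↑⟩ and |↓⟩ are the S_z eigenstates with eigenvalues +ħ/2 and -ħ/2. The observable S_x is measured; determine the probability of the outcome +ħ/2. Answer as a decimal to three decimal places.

|+x⟩ = (|↑⟩ + |↓⟩)/√2, so ⟨+x|ψ⟩ = (2) / (√2·√34).
P = |2|² / 68 = 4/68.

0.059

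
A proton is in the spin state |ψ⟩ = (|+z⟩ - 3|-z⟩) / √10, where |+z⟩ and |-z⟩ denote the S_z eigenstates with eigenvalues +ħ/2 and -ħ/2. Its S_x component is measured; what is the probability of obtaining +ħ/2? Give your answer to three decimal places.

0.200

|+x⟩ = (|+z⟩ + |-z⟩)/√2, so ⟨+x|ψ⟩ = (-2) / (√2·√10).
P = |-2|² / 20 = 4/20.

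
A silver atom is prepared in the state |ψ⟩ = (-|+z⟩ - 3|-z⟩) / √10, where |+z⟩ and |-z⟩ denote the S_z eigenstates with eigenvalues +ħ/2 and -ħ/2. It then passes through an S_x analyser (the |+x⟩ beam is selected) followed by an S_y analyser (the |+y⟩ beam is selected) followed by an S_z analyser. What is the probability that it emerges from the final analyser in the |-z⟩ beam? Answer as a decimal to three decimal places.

0.200

First analyser (S_x): P(|+x⟩) = |⟨+x|ψ⟩|² = 16/20.
After stage 1 the state is |+x⟩; P(|+y⟩) = |⟨+y|+x⟩|² = 1/2.
After stage 2 the state is |+y⟩; P(|-z⟩) = |⟨-z|+y⟩|² = 1/2.
Joint probability = 16/20 × 1/2 × 1/2 = 0.200.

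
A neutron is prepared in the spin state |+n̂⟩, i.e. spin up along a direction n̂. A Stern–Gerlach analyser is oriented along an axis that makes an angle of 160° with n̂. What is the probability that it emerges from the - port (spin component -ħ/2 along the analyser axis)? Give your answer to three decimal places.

For spin-½, the probability of finding spin-up along an axis at angle θ to the initial spin direction is cos²(θ/2); spin-down is sin²(θ/2).
θ = 160°, so P = sin²(80°) ≈ 0.970.

0.970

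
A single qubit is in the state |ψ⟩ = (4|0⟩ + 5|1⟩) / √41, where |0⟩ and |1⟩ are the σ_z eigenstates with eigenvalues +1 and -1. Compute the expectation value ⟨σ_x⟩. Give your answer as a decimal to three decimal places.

0.976

⟨σ_x⟩ = 2 Re(a* b)/(|a|²+|b|²) with a = 4, b = 5.
a* b = 20, so ⟨σ_x⟩ = 40/41.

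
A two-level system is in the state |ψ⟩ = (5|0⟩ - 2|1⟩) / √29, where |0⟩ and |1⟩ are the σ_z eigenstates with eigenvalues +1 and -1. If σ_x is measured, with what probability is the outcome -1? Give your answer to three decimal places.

0.845

|-x⟩ = (|0⟩ - |1⟩)/√2, so ⟨-x|ψ⟩ = (7) / (√2·√29).
P = |7|² / 58 = 49/58.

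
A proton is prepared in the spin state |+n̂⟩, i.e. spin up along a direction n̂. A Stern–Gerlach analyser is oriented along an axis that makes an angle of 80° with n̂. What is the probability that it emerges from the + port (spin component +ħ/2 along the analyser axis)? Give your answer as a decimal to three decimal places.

0.587

For spin-½, the probability of finding spin-up along an axis at angle θ to the initial spin direction is cos²(θ/2); spin-down is sin²(θ/2).
θ = 80°, so P = cos²(40°) ≈ 0.587.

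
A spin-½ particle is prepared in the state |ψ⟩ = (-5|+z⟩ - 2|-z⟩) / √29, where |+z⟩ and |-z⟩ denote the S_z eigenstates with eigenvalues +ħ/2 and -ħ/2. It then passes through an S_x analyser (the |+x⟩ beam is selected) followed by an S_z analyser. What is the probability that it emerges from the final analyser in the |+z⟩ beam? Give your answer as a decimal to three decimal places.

First analyser (S_x): P(|+x⟩) = |⟨+x|ψ⟩|² = 49/58.
After stage 1 the state is |+x⟩; P(|+z⟩) = |⟨+z|+x⟩|² = 1/2.
Joint probability = 49/58 × 1/2 = 0.422.

0.422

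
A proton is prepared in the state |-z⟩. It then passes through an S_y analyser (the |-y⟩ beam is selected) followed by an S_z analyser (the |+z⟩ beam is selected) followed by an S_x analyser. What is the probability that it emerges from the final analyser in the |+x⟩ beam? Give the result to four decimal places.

First analyser (S_y): from |-z⟩, P(|-y⟩) = 1/2.
After stage 1 the state is |-y⟩; P(|+z⟩) = |⟨+z|-y⟩|² = 1/2.
After stage 2 the state is |+z⟩; P(|+x⟩) = |⟨+x|+z⟩|² = 1/2.
Joint probability = 1/2 × 1/2 × 1/2 = 0.1250.

0.1250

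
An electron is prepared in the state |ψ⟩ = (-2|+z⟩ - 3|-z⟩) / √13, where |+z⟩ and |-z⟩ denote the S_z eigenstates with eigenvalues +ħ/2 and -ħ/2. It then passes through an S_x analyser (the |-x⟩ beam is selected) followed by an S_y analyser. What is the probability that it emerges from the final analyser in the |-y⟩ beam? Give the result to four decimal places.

First analyser (S_x): P(|-x⟩) = |⟨-x|ψ⟩|² = 1/26.
After stage 1 the state is |-x⟩; P(|-y⟩) = |⟨-y|-x⟩|² = 1/2.
Joint probability = 1/26 × 1/2 = 0.0192.

0.0192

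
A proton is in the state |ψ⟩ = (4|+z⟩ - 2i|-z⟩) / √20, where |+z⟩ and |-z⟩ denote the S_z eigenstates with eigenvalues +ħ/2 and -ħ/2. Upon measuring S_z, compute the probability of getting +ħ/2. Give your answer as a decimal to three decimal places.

0.800

The +ħ/2 outcome corresponds to |+z⟩. Its amplitude in |ψ⟩ is 4/√20.
P = |4|² / 20 = 16/20.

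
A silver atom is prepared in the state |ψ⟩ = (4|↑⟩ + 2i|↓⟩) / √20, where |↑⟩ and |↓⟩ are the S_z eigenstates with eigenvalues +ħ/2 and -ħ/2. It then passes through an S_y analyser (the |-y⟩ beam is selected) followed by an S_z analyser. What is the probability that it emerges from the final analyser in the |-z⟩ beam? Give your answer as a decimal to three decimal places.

0.050

First analyser (S_y): P(|-y⟩) = |⟨-y|ψ⟩|² = 4/40.
After stage 1 the state is |-y⟩; P(|-z⟩) = |⟨-z|-y⟩|² = 1/2.
Joint probability = 4/40 × 1/2 = 0.050.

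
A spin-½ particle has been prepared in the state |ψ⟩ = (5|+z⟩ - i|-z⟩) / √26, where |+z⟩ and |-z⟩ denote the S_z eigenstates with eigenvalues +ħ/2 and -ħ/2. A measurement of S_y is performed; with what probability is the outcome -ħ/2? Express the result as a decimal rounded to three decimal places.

0.692

|-y⟩ = (|+z⟩ - i|-z⟩)/√2, so ⟨-y|ψ⟩ = (6) / (√2·√26).
P = |6|² / 52 = 36/52.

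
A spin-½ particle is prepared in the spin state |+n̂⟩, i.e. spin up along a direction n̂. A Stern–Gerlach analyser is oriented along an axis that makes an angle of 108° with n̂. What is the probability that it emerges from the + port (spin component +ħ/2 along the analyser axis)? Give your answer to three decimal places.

For spin-½, the probability of finding spin-up along an axis at angle θ to the initial spin direction is cos²(θ/2); spin-down is sin²(θ/2).
θ = 108°, so P = cos²(54°) ≈ 0.345.

0.345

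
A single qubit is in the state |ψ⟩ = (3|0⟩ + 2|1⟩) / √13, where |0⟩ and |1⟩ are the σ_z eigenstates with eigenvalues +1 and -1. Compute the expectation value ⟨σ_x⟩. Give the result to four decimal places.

0.9231

⟨σ_x⟩ = 2 Re(a* b)/(|a|²+|b|²) with a = 3, b = 2.
a* b = 6, so ⟨σ_x⟩ = 12/13.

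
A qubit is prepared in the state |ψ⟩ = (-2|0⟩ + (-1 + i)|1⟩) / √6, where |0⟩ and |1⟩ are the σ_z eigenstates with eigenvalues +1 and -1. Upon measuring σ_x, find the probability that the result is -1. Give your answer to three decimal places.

0.167

|-x⟩ = (|0⟩ - |1⟩)/√2, so ⟨-x|ψ⟩ = (-1 - i) / (√2·√6).
P = |-1 - i|² / 12 = 2/12.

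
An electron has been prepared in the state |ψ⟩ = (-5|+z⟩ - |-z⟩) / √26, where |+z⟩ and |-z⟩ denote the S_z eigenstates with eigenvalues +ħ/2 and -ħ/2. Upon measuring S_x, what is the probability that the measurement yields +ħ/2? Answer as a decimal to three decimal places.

|+x⟩ = (|+z⟩ + |-z⟩)/√2, so ⟨+x|ψ⟩ = (-6) / (√2·√26).
P = |-6|² / 52 = 36/52.

0.692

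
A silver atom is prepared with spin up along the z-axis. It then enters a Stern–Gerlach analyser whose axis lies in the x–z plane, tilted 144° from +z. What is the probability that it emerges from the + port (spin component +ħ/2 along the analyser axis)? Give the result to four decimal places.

0.0955

For spin-½, the probability of finding spin-up along an axis at angle θ to the initial spin direction is cos²(θ/2); spin-down is sin²(θ/2).
θ = 144°, so P = cos²(72°) ≈ 0.0955.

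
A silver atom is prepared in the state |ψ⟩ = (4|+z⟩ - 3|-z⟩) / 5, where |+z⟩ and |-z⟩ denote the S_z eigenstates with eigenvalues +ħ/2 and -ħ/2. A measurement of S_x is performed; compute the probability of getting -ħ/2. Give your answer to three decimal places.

0.980

|-x⟩ = (|+z⟩ - |-z⟩)/√2, so ⟨-x|ψ⟩ = (7) / (√2·5).
P = |7|² / 50 = 49/50.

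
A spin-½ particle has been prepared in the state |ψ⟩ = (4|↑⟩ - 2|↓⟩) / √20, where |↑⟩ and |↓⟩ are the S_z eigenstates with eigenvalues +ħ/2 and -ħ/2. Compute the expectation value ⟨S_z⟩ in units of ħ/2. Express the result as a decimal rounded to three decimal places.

0.600

⟨σ_z⟩ = |a|² - |b|² divided by |a|²+|b|², with a, b the |↑⟩, |↓⟩ amplitudes.
= (16 - 4)/20 = 12/20.
⟨S_z⟩ = (ħ/2)·⟨σ_z⟩.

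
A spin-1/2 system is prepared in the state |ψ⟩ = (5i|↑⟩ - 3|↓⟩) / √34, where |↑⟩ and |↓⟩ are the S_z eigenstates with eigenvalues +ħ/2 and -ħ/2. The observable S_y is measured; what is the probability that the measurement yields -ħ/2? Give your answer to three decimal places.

0.059

|-y⟩ = (|↑⟩ - i|↓⟩)/√2, so ⟨-y|ψ⟩ = (2i) / (√2·√34).
P = |2i|² / 68 = 4/68.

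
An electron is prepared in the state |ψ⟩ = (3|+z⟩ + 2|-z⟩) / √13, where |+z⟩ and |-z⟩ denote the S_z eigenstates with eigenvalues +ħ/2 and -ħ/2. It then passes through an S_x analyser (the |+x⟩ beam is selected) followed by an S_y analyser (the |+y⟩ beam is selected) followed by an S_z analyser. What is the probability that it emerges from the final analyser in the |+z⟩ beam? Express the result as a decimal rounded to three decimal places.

0.240

First analyser (S_x): P(|+x⟩) = |⟨+x|ψ⟩|² = 25/26.
After stage 1 the state is |+x⟩; P(|+y⟩) = |⟨+y|+x⟩|² = 1/2.
After stage 2 the state is |+y⟩; P(|+z⟩) = |⟨+z|+y⟩|² = 1/2.
Joint probability = 25/26 × 1/2 × 1/2 = 0.240.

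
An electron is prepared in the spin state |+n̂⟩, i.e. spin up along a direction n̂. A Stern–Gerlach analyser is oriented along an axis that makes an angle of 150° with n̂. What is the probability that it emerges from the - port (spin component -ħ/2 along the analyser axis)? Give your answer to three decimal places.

For spin-½, the probability of finding spin-up along an axis at angle θ to the initial spin direction is cos²(θ/2); spin-down is sin²(θ/2).
θ = 150°, so P = sin²(75°) ≈ 0.933.

0.933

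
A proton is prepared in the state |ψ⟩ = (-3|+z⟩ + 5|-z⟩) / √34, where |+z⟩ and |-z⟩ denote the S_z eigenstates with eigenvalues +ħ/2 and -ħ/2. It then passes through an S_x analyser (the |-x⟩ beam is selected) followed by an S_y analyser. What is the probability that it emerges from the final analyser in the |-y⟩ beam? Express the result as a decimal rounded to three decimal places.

0.471

First analyser (S_x): P(|-x⟩) = |⟨-x|ψ⟩|² = 64/68.
After stage 1 the state is |-x⟩; P(|-y⟩) = |⟨-y|-x⟩|² = 1/2.
Joint probability = 64/68 × 1/2 = 0.471.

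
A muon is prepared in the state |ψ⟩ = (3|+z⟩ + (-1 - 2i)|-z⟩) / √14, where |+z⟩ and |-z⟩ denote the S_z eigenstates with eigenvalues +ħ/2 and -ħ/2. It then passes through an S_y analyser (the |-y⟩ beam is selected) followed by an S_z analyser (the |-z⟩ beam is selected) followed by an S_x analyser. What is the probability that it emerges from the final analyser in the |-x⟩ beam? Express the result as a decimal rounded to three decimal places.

0.232

First analyser (S_y): P(|-y⟩) = |⟨-y|ψ⟩|² = 26/28.
After stage 1 the state is |-y⟩; P(|-z⟩) = |⟨-z|-y⟩|² = 1/2.
After stage 2 the state is |-z⟩; P(|-x⟩) = |⟨-x|-z⟩|² = 1/2.
Joint probability = 26/28 × 1/2 × 1/2 = 0.232.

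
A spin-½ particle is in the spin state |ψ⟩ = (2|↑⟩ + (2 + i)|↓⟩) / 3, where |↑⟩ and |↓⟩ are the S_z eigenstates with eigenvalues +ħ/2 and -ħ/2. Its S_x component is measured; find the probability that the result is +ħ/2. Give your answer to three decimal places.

|+x⟩ = (|↑⟩ + |↓⟩)/√2, so ⟨+x|ψ⟩ = (4 + i) / (√2·3).
P = |4 + i|² / 18 = 17/18.

0.944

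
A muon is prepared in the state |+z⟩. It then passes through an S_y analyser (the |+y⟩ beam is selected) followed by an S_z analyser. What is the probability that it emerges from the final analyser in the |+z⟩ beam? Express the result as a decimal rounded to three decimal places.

0.250

First analyser (S_y): from |+z⟩, P(|+y⟩) = 1/2.
After stage 1 the state is |+y⟩; P(|+z⟩) = |⟨+z|+y⟩|² = 1/2.
Joint probability = 1/2 × 1/2 = 0.250.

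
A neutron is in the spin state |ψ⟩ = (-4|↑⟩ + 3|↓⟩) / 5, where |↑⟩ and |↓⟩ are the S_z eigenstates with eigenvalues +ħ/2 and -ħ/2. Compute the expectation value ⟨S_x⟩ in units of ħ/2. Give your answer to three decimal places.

-0.960

⟨σ_x⟩ = 2 Re(a* b)/(|a|²+|b|²) with a = -4, b = 3.
a* b = -12, so ⟨σ_x⟩ = -24/25.
⟨S_x⟩ = (ħ/2)·⟨σ_x⟩.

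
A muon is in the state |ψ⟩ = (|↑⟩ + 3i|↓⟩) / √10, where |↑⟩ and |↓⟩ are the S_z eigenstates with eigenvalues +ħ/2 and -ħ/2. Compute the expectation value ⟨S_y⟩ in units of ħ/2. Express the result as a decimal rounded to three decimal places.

0.600

⟨σ_y⟩ = 2 Im(a* b)/(|a|²+|b|²) with a = 1, b = 3i.
a* b = 3i, so ⟨σ_y⟩ = 6/10.
⟨S_y⟩ = (ħ/2)·⟨σ_y⟩.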